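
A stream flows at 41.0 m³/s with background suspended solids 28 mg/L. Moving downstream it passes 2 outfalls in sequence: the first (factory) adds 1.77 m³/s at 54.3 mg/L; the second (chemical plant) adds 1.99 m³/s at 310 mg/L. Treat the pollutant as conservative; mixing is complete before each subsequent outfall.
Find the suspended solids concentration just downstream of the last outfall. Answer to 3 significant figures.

Outfall 1: combined Q = 42.77 m³/s; C = (41.00·28.00 + 1.770·54.30)/42.77 = 29.09 mg/L.
Outfall 2: combined Q = 44.76 m³/s; C = (42.77·29.09 + 1.990·310.0)/44.76 = 41.58 mg/L.

41.6 mg/L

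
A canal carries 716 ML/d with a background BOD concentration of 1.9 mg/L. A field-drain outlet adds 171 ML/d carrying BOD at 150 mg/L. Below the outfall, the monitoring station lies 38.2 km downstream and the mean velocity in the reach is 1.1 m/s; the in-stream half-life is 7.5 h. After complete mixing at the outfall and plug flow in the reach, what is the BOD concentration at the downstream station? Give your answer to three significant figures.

After mixing, C = (716.0·1.900 + 171.0·150.0) / 887.0 = 27010/887.0 = 30.45 mg/L.
Travel time t = 38.2·1000 / 1.1 = 34730 s = 9.646 h.
Half-life 7.5 h → k = ln 2 / 7.5 = 0.09242 h⁻¹ = 2.218 d⁻¹.
Decay over the reach: 30.45·exp(−kt) = 30.45·0.4100 = 12.49 mg/L.

12.5 mg/L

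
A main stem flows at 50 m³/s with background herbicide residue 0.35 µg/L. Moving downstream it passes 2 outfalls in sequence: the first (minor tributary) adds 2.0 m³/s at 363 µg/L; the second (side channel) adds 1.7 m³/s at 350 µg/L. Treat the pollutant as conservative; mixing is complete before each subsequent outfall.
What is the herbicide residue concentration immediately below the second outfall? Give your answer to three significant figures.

Below outfall 1: Q → 52.00 m³/s, C = (50.00·0.3500 + 2.000·363.0)/52.00 = 14.30 µg/L.
Below outfall 2: Q → 53.70 m³/s, C = (52.00·14.30 + 1.700·350.0)/53.70 = 24.93 µg/L.

24.9 µg/L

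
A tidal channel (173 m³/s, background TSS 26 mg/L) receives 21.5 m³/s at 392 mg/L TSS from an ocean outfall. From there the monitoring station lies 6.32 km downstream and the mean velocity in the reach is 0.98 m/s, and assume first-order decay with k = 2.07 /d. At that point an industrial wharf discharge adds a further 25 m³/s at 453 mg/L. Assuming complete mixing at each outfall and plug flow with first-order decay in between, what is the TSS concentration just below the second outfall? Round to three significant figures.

102 mg/L

Conservation of mass: C = (173.0·26.00 + 21.50·392.0) / 194.5 = 12930/194.5 = 66.46 mg/L; combined flow 194.5 m³/s.
Travel time t = 6.32·1000 / 0.98 = 6449 s = 1.791 h.
Applying C = C₀e^(−kt): 66.46 × 0.8568 = 56.94 mg/L.
At the second outfall, C = (194.5·56.94 + 25.00·453.0) / (194.5 + 25.00) = 102.1 mg/L.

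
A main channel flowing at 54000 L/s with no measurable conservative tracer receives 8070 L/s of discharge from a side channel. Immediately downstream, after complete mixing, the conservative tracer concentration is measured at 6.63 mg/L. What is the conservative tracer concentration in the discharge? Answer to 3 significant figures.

51.0 mg/L

Mass balance: 54000·0 + 8070·Cₑ = 62070·6.630
→ Cₑ = (62070·6.630 − 54000·0) / 8070 = 50.99 mg/L.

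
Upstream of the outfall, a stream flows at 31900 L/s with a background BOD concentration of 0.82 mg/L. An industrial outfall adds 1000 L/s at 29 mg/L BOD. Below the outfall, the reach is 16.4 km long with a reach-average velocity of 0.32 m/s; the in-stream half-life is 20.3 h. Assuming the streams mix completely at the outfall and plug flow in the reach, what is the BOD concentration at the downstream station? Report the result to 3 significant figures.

1.03 mg/L

Flow-weighted average: C = (31900·0.8200 + 1000·29.00) / 32900 = 55160/32900 = 1.677 mg/L.
Travel time t = 16.4·1000 / 0.32 = 51250 s = 14.24 h.
Half-life 20.3 h → k = ln 2 / 20.3 = 0.03415 h⁻¹ = 0.8195 d⁻¹.
Applying C = C₀e^(−kt): 1.677 × 0.6150 = 1.031 mg/L.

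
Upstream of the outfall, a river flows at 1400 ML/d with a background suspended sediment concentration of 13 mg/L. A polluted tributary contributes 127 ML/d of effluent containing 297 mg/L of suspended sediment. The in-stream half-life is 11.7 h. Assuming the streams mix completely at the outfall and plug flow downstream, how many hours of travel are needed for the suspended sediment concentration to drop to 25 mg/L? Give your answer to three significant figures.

Mass balance: C = (1400·13.00 + 127.0·297.0) / 1527 = 55920/1527 = 36.62 mg/L.
Half-life 11.7 h → k = ln 2 / 11.7 = 0.05924 h⁻¹ = 1.422 d⁻¹.
36.62·exp(−k·t) = 25 → t = ln(36.62/25)/k = 23200 s = 6.443 h.

6.44 h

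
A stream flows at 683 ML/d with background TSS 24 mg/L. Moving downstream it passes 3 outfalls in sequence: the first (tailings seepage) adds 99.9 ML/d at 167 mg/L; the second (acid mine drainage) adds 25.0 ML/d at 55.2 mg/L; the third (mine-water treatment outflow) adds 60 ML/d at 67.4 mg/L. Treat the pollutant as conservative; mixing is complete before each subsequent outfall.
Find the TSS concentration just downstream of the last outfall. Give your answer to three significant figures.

After outfall 1: Q = 683.0 + 99.90 = 782.9 ML/d; C = (683.0·24.00 + 99.90·167.0)/782.9 = 42.25 mg/L.
After outfall 2: Q = 782.9 + 25.00 = 807.9 ML/d; C = (782.9·42.25 + 25.00·55.20)/807.9 = 42.65 mg/L.
After outfall 3: Q = 807.9 + 60.00 = 867.9 ML/d; C = (807.9·42.65 + 60.00·67.40)/867.9 = 44.36 mg/L.

44.4 mg/L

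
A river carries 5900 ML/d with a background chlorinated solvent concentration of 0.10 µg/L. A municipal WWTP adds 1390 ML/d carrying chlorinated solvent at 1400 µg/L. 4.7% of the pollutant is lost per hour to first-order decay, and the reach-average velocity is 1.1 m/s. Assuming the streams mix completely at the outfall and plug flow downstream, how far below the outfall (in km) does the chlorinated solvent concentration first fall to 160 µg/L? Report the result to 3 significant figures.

Flow-weighted average: C = (5900·0.1000 + 1390·1400) / 7290 = 1947000/7290 = 267.0 µg/L.
4.7%/h lost → k = −ln(1 − 0.047) = 0.04814 h⁻¹.
Set 267.0·exp(−k·t) = 160 → t = ln(267.0/160)/k = 38300 s = 10.64 h.
Distance = v·t = 1.1·38300 = 42130 m = 42.13 km.

42.1 km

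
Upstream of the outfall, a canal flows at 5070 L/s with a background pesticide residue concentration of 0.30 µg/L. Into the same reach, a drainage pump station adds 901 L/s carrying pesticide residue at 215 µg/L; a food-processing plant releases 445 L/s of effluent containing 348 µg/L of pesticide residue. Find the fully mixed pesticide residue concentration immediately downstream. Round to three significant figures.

54.6 µg/L

After mixing, C = (5070·0.3000 + 901.0·215.0 + 445.0·348.0) / 6416 = 350100/6416 = 54.57 µg/L.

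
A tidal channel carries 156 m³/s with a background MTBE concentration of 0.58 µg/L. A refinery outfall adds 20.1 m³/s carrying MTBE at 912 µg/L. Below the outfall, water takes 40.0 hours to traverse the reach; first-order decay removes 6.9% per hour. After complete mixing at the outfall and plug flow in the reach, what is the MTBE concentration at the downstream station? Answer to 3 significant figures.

Mixed concentration C = ΣQC/ΣQ = (156.0·0.5800 + 20.10·912.0) / 176.1 = 18420/176.1 = 104.6 µg/L.
6.9%/h lost → k = −ln(1 − 0.069) = 0.07150 h⁻¹.
Decay over the reach: 104.6·exp(−kt) = 104.6·0.05728 = 5.992 µg/L.

5.99 µg/L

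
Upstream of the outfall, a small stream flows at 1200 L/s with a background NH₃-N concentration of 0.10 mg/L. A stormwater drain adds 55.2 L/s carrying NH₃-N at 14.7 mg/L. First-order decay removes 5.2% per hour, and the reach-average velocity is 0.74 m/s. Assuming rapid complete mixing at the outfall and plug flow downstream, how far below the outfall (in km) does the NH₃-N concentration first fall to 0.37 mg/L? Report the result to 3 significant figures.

Conservation of mass: C = (1200·0.1000 + 55.20·14.70) / 1255 = 931.4/1255 = 0.7421 mg/L.
5.2%/h lost → k = −ln(1 − 0.052) = 0.05340 h⁻¹.
Set 0.7421·exp(−k·t) = 0.37 → t = ln(0.7421/0.37)/k = 46920 s = 13.03 h.
Distance = v·t = 0.74·46920 = 34720 m = 34.72 km.

34.7 km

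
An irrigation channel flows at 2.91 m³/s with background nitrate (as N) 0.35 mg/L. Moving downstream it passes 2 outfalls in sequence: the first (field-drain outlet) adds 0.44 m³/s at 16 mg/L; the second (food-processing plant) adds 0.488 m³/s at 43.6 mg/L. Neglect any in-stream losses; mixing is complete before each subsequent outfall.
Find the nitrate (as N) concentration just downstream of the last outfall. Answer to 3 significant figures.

After outfall 1: Q = 2.910 + 0.4400 = 3.350 m³/s; C = (2.910·0.3500 + 0.4400·16.00)/3.350 = 2.406 mg/L.
After outfall 2: Q = 3.350 + 0.4880 = 3.838 m³/s; C = (3.350·2.406 + 0.4880·43.60)/3.838 = 7.643 mg/L.

7.64 mg/L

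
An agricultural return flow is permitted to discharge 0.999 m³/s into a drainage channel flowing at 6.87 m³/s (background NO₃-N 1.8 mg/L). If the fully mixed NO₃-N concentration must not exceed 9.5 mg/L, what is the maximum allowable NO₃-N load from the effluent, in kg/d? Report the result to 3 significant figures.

Mass balance at the limit: 6.870·1.800 + 0.9990·Cₑ = 7.869·9.5 → Cₑ = 62.45 mg/L.
Load = 0.9990 m³/s × 62.45 g/m³ × 86 400 s/d = 5390 kg/d.

5390 kg/d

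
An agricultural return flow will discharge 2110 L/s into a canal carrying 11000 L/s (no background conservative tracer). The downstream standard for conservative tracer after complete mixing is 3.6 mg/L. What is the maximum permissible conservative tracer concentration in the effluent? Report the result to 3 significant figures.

At the limit, (Qr·Cr + Qe·Cₑ)/(Qr + Qe) = 3.6:
Cₑ = (13110·3.6 − 11000·0) / 2110 = 22.37 mg/L.

22.4 mg/L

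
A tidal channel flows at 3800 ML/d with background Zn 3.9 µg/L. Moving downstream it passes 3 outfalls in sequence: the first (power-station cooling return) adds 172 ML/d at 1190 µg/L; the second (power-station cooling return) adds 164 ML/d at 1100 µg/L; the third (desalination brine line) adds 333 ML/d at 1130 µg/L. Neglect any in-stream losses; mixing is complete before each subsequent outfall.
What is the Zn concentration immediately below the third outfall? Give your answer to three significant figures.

174 µg/L

Below outfall 1: Q → 3972 ML/d, C = (3800·3.900 + 172.0·1190)/3972 = 55.26 µg/L.
Below outfall 2: Q → 4136 ML/d, C = (3972·55.26 + 164.0·1100)/4136 = 96.69 µg/L.
Below outfall 3: Q → 4469 ML/d, C = (4136·96.69 + 333.0·1130)/4469 = 173.7 µg/L.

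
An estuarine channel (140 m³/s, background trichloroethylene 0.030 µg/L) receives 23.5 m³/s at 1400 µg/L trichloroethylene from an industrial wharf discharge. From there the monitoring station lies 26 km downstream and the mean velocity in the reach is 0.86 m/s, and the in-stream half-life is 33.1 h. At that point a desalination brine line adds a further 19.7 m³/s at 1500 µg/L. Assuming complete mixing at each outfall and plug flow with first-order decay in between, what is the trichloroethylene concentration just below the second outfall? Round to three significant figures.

Conservation of mass: C = (140.0·0.03000 + 23.50·1400) / 163.5 = 32900/163.5 = 201.2 µg/L; combined flow 163.5 m³/s.
Travel time t = 26·1000 / 0.86 = 30230 s = 8.398 h.
Half-life 33.1 h → k = ln 2 / 33.1 = 0.02094 h⁻¹ = 0.5026 d⁻¹.
Applying C = C₀e^(−kt): 201.2 × 0.8387 = 168.8 µg/L.
Second outfall: C = (163.5·168.8 + 19.70·1500)/183.2 = 311.9 µg/L.

312 µg/L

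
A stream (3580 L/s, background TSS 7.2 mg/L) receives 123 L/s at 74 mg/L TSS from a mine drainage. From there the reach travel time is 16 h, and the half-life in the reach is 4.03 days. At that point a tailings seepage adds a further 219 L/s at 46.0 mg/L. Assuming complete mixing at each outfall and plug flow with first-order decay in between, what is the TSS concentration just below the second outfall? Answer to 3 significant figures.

10.5 mg/L

Conservation of mass: C = (3580·7.200 + 123.0·74.00) / 3703 = 34880/3703 = 9.419 mg/L; combined flow 3703 L/s.
Half-life 4.03 d → k = ln 2 / 4.03 = 0.1720 d⁻¹.
First-order decay: C = 9.419·exp(−k·t) = 9.419·0.8917 = 8.398 mg/L.
At the second outfall, C = (3703·8.398 + 219.0·46.00) / (3703 + 219.0) = 10.50 mg/L.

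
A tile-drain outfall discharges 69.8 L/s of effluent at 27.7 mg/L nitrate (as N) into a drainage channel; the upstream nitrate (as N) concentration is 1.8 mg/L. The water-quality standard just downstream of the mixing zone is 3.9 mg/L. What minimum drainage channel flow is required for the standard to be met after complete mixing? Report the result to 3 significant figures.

791 L/s

Set C_mix = 3.9: (Q·1.800 + 69.80·27.70) / (Q + 69.80) = 3.9
→ Q = 69.80·(27.70 − 3.9)/(3.9 − 1.800) = 791.1 L/s.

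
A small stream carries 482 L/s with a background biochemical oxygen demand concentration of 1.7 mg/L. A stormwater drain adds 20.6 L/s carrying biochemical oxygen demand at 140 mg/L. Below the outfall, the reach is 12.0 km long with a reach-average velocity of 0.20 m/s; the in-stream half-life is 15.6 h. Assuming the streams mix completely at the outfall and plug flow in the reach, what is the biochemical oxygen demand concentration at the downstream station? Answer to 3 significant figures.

3.51 mg/L

Conservation of mass: C = (482.0·1.700 + 20.60·140.0) / 502.6 = 3703/502.6 = 7.368 mg/L.
Travel time t = 12.0·1000 / 0.20 = 60000 s = 16.67 h.
Half-life 15.6 h → k = ln 2 / 15.6 = 0.04443 h⁻¹ = 1.066 d⁻¹.
First-order decay: C = 7.368·exp(−k·t) = 7.368·0.4769 = 3.514 mg/L.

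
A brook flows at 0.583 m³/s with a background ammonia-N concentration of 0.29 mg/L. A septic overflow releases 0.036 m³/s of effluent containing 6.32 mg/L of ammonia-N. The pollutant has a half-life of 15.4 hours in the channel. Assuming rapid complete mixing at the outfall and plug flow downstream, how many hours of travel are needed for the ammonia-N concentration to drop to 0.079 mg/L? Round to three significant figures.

46.5 h

Mass balance: C = (0.5830·0.2900 + 0.03600·6.320) / 0.6190 = 0.3966/0.6190 = 0.6407 mg/L.
Half-life 15.4 h → k = ln 2 / 15.4 = 0.04501 h⁻¹ = 1.080 d⁻¹.
0.6407·exp(−k·t) = 0.079 → t = ln(0.6407/0.079)/k = 167400 s = 46.50 h.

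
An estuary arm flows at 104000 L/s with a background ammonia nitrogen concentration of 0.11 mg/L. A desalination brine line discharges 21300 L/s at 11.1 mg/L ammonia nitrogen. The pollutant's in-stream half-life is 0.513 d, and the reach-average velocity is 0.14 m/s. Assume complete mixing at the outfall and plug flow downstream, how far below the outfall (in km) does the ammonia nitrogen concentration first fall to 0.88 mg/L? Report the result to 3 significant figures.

7.25 km

Mass balance: C = (104000·0.1100 + 21300·11.10) / 125300 = 247900/125300 = 1.978 mg/L.
Half-life 0.513 d → k = ln 2 / 0.513 = 1.351 d⁻¹.
Set 1.978·exp(−k·t) = 0.88 → t = ln(1.978/0.88)/k = 51800 s = 14.39 h.
Distance = v·t = 0.14·51800 = 7252 m = 7.252 km.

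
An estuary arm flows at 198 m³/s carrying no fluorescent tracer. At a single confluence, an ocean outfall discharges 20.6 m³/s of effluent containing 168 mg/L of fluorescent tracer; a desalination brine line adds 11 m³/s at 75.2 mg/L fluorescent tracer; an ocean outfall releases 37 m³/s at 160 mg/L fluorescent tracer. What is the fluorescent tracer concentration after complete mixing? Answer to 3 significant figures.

After mixing, C = (198.0·0 + 20.60·168.0 + 11.00·75.20 + 37.00·160.0) / 266.6 = 10210/266.6 = 38.29 mg/L.

38.3 mg/L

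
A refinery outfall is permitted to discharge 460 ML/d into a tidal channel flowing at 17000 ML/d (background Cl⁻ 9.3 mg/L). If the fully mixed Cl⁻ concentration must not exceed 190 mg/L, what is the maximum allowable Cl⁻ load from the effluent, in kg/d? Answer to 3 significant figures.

Mass balance at the limit: 17000·9.300 + 460.0·Cₑ = 17460·190 → Cₑ = 6868 mg/L.
460.0 ML/d = 5.324 m³/s. Load = 5.324 m³/s × 6868 g/m³ × 86 400 s/d = 3159000 kg/d.

3160000 kg/d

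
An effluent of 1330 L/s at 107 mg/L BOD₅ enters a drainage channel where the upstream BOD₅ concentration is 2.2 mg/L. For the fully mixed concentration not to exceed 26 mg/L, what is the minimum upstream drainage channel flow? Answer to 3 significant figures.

Set C_mix = 26: (Q·2.200 + 1330·107.0) / (Q + 1330) = 26
→ Q = 1330·(107.0 − 26)/(26 − 2.200) = 4526 L/s.

4530 L/s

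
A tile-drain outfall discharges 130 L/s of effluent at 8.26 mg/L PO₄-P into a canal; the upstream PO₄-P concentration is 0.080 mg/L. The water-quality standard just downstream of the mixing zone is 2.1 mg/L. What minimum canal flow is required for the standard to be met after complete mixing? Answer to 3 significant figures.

396 L/s

Set C_mix = 2.1: (Q·0.08000 + 130.0·8.260) / (Q + 130.0) = 2.1
→ Q = 130.0·(8.260 − 2.1)/(2.1 − 0.08000) = 396.4 L/s.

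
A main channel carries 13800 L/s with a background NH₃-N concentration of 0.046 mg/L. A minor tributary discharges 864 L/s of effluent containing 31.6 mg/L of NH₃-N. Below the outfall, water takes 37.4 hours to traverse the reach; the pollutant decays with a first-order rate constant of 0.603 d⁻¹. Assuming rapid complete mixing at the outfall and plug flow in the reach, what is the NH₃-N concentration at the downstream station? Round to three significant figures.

0.744 mg/L

Mixed concentration C = ΣQC/ΣQ = (13800·0.04600 + 864.0·31.60) / 14660 = 27940/14660 = 1.905 mg/L.
After decay, C = 1.905 × e^(−kt) = 1.905 × 0.3908 = 0.7444 mg/L.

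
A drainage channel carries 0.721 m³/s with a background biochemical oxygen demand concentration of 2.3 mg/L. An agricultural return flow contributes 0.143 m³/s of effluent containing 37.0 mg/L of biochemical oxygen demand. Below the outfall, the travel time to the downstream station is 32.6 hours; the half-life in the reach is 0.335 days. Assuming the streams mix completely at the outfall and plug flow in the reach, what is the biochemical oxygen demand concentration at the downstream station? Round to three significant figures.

Mass balance: C = (0.7210·2.300 + 0.1430·37.00) / 0.8640 = 6.949/0.8640 = 8.043 mg/L.
Half-life 0.335 d → k = ln 2 / 0.335 = 2.069 d⁻¹.
After decay, C = 8.043 × e^(−kt) = 8.043 × 0.06017 = 0.4840 mg/L.

0.484 mg/L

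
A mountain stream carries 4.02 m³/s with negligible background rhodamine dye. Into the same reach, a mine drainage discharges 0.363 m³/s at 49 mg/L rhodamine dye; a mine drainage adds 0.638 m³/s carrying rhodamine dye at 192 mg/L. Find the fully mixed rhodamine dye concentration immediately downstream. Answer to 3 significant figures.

Conservation of mass: C = (4.020·0 + 0.3630·49.00 + 0.6380·192.0) / 5.021 = 140.3/5.021 = 27.94 mg/L.

27.9 mg/L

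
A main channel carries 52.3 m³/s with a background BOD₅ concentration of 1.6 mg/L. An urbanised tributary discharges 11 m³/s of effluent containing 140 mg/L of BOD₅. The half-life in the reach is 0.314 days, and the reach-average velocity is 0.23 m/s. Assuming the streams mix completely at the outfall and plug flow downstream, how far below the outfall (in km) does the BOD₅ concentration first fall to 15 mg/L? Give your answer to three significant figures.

4.83 km

Flow-weighted average: C = (52.30·1.600 + 11.00·140.0) / 63.30 = 1624/63.30 = 25.65 mg/L.
Half-life 0.314 d → k = ln 2 / 0.314 = 2.207 d⁻¹.
Set 25.65·exp(−k·t) = 15 → t = ln(25.65/15)/k = 21000 s = 5.833 h.
Distance = v·t = 0.23·21000 = 4830 m = 4.830 km.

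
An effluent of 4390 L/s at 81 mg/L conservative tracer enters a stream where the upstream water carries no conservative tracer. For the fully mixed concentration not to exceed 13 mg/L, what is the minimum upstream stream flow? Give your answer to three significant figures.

Set C_mix = 13: (Q·0 + 4390·81.00) / (Q + 4390) = 13
→ Q = 4390·(81.00 − 13)/(13 − 0) = 22960 L/s.

23000 L/s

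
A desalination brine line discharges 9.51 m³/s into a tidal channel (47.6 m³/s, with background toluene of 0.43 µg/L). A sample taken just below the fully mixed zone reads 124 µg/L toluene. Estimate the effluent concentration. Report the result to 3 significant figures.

742 µg/L

Mass balance: 47.60·0.4300 + 9.510·Cₑ = 57.11·124.0
→ Cₑ = (57.11·124.0 − 47.60·0.4300) / 9.510 = 742.5 µg/L.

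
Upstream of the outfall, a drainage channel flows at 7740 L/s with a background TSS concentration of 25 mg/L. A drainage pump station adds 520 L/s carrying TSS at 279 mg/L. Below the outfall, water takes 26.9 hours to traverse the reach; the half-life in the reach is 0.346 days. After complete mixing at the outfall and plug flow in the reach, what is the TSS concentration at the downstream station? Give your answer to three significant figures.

After mixing, C = (7740·25.00 + 520.0·279.0) / 8260 = 338600/8260 = 40.99 mg/L.
Half-life 0.346 d → k = ln 2 / 0.346 = 2.003 d⁻¹.
Decay over the reach: 40.99·exp(−kt) = 40.99·0.1059 = 4.340 mg/L.

4.34 mg/L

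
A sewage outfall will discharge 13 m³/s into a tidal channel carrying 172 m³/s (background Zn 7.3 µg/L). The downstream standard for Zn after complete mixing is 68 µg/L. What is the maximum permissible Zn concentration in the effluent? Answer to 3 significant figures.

At the limit, (Qr·Cr + Qe·Cₑ)/(Qr + Qe) = 68:
Cₑ = (185.0·68 − 172.0·7.300) / 13.00 = 871.1 µg/L.

871 µg/L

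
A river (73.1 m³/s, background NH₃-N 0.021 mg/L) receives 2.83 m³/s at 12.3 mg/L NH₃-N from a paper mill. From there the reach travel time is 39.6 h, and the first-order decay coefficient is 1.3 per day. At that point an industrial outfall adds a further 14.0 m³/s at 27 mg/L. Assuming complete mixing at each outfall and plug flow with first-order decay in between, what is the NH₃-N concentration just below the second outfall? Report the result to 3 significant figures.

4.25 mg/L

Mass balance: C = (73.10·0.02100 + 2.830·12.30) / 75.93 = 36.34/75.93 = 0.4787 mg/L; combined flow 75.93 m³/s.
After decay, C = 0.4787 × e^(−kt) = 0.4787 × 0.1171 = 0.05603 mg/L.
At the second outfall, C = (75.93·0.05603 + 14.00·27.00) / (75.93 + 14.00) = 4.251 mg/L.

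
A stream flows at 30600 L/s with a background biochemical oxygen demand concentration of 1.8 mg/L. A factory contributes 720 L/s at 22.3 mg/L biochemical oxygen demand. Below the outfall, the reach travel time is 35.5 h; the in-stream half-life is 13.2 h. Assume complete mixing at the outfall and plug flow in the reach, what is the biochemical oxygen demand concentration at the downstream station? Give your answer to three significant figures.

Flow-weighted average: C = (30600·1.800 + 720.0·22.30) / 31320 = 71140/31320 = 2.271 mg/L.
Half-life 13.2 h → k = ln 2 / 13.2 = 0.05251 h⁻¹ = 1.260 d⁻¹.
After decay, C = 2.271 × e^(−kt) = 2.271 × 0.1550 = 0.3521 mg/L.

0.352 mg/L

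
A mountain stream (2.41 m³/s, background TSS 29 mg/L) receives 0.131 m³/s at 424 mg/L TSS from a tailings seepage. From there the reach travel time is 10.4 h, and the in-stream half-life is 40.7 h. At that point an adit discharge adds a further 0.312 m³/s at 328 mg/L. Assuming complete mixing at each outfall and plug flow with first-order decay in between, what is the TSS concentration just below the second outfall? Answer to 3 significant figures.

72.7 mg/L

Conservation of mass: C = (2.410·29.00 + 0.1310·424.0) / 2.541 = 125.4/2.541 = 49.36 mg/L; combined flow 2.541 m³/s.
Half-life 40.7 h → k = ln 2 / 40.7 = 0.01703 h⁻¹ = 0.4087 d⁻¹.
Applying C = C₀e^(−kt): 49.36 × 0.8377 = 41.35 mg/L.
At the second outfall, C = (2.541·41.35 + 0.3120·328.0) / (2.541 + 0.3120) = 72.70 mg/L.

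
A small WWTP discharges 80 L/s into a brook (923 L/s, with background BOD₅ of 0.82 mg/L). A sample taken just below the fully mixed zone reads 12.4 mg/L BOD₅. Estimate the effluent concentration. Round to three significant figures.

146 mg/L

Mass balance: 923.0·0.8200 + 80.00·Cₑ = 1003·12.40
→ Cₑ = (1003·12.40 − 923.0·0.8200) / 80.00 = 146.0 mg/L.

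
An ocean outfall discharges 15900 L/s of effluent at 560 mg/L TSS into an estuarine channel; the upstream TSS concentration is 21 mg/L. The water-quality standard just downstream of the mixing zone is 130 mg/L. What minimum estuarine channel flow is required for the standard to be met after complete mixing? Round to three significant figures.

Set C_mix = 130: (Q·21.00 + 15900·560.0) / (Q + 15900) = 130
→ Q = 15900·(560.0 − 130)/(130 − 21.00) = 62720 L/s.

62700 L/s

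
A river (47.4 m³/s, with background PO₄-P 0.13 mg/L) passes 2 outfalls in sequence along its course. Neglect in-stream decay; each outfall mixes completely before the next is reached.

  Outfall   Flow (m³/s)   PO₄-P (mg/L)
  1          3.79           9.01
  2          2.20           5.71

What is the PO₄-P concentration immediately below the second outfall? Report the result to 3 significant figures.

Outfall 1: combined Q = 51.19 m³/s; C = (47.40·0.1300 + 3.790·9.010)/51.19 = 0.7875 mg/L.
Outfall 2: combined Q = 53.39 m³/s; C = (51.19·0.7875 + 2.200·5.710)/53.39 = 0.9903 mg/L.

0.990 mg/L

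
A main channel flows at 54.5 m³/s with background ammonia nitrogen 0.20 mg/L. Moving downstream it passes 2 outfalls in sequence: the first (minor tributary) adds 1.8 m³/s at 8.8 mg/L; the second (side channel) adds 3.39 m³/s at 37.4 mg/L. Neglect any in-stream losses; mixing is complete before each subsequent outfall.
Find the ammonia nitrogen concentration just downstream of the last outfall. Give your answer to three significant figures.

Below outfall 1: Q → 56.30 m³/s, C = (54.50·0.2000 + 1.800·8.800)/56.30 = 0.4750 mg/L.
Below outfall 2: Q → 59.69 m³/s, C = (56.30·0.4750 + 3.390·37.40)/59.69 = 2.572 mg/L.

2.57 mg/L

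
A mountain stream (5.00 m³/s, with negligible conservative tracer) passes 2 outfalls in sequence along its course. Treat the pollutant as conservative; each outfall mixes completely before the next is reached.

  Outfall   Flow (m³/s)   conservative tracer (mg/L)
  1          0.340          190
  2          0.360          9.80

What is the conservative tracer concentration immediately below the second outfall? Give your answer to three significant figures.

12.0 mg/L

After outfall 1: Q = 5.000 + 0.3400 = 5.340 m³/s; C = (5.000·0 + 0.3400·190.0)/5.340 = 12.10 mg/L.
After outfall 2: Q = 5.340 + 0.3600 = 5.700 m³/s; C = (5.340·12.10 + 0.3600·9.800)/5.700 = 11.95 mg/L.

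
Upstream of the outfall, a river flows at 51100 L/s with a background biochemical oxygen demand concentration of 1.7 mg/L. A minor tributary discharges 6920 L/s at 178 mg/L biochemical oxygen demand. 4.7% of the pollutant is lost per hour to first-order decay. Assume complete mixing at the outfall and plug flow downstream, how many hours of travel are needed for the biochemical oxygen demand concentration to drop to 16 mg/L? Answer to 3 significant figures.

7.29 h

Mass balance: C = (51100·1.700 + 6920·178.0) / 58020 = 1319000/58020 = 22.73 mg/L.
4.7%/h lost → k = −ln(1 − 0.047) = 0.04814 h⁻¹.
22.73·exp(−k·t) = 16 → t = ln(22.73/16)/k = 26250 s = 7.291 h.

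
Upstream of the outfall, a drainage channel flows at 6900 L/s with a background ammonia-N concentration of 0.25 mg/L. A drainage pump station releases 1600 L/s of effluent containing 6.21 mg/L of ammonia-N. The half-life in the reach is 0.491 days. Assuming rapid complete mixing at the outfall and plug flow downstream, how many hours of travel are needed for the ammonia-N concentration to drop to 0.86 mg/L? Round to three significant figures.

7.94 h

Conservation of mass: C = (6900·0.2500 + 1600·6.210) / 8500 = 11660/8500 = 1.372 mg/L.
Half-life 0.491 d → k = ln 2 / 0.491 = 1.412 d⁻¹.
1.372·exp(−k·t) = 0.86 → t = ln(1.372/0.86)/k = 28580 s = 7.939 h.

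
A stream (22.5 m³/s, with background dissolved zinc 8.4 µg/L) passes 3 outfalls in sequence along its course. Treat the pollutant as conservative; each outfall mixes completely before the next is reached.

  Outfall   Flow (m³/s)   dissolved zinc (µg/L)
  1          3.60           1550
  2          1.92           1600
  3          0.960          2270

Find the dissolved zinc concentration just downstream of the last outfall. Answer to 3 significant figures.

Below outfall 1: Q → 26.10 m³/s, C = (22.50·8.400 + 3.600·1550)/26.10 = 221.0 µg/L.
Below outfall 2: Q → 28.02 m³/s, C = (26.10·221.0 + 1.920·1600)/28.02 = 315.5 µg/L.
Below outfall 3: Q → 28.98 m³/s, C = (28.02·315.5 + 0.9600·2270)/28.98 = 380.3 µg/L.

380 µg/L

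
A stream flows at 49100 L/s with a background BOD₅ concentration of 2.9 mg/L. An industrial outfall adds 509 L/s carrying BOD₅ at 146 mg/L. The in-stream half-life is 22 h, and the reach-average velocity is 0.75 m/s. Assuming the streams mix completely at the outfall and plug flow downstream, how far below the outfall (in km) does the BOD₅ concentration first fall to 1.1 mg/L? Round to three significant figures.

118 km

Mixed concentration C = ΣQC/ΣQ = (49100·2.900 + 509.0·146.0) / 49610 = 216700/49610 = 4.368 mg/L.
Half-life 22 h → k = ln 2 / 22 = 0.03151 h⁻¹ = 0.7562 d⁻¹.
Set 4.368·exp(−k·t) = 1.1 → t = ln(4.368/1.1)/k = 157600 s = 43.77 h.
Distance = v·t = 0.75·157600 = 118200 m = 118.2 km.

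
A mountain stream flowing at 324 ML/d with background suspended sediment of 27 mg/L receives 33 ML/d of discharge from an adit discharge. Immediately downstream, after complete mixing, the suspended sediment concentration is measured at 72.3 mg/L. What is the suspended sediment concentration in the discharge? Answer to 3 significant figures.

517 mg/L

Mass balance: 324.0·27.00 + 33.00·Cₑ = 357.0·72.30
→ Cₑ = (357.0·72.30 − 324.0·27.00) / 33.00 = 517.1 mg/L.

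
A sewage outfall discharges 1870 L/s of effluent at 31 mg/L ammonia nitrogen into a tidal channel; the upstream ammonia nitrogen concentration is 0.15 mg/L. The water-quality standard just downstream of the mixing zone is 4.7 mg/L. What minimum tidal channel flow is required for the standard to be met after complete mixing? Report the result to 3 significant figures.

10800 L/s

Set C_mix = 4.7: (Q·0.1500 + 1870·31.00) / (Q + 1870) = 4.7
→ Q = 1870·(31.00 − 4.7)/(4.7 − 0.1500) = 10810 L/s.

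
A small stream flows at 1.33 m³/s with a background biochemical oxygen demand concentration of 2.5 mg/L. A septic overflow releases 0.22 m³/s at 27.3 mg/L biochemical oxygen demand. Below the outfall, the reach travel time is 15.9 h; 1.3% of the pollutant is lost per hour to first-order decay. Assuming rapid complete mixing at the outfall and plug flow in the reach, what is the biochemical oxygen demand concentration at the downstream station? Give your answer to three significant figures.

4.89 mg/L

Mixed concentration C = ΣQC/ΣQ = (1.330·2.500 + 0.2200·27.30) / 1.550 = 9.331/1.550 = 6.020 mg/L.
1.3%/h lost → k = −ln(1 − 0.013) = 0.01309 h⁻¹.
After decay, C = 6.020 × e^(−kt) = 6.020 × 0.8122 = 4.889 mg/L.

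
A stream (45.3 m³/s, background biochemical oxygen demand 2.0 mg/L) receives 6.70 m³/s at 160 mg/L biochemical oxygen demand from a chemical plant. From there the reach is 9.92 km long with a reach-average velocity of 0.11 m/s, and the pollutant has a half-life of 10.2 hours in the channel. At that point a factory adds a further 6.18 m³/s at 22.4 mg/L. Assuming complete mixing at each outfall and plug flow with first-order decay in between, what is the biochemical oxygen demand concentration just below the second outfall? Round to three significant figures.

6.02 mg/L

Mixed concentration C = ΣQC/ΣQ = (45.30·2.000 + 6.700·160.0) / 52.00 = 1163/52.00 = 22.36 mg/L; combined flow 52.00 m³/s.
Travel time t = 9.92·1000 / 0.11 = 90180 s = 25.05 h.
Half-life 10.2 h → k = ln 2 / 10.2 = 0.06796 h⁻¹ = 1.631 d⁻¹.
After decay, C = 22.36 × e^(−kt) = 22.36 × 0.1823 = 4.075 mg/L.
Second outfall: C = (52.00·4.075 + 6.180·22.40)/58.18 = 6.021 mg/L.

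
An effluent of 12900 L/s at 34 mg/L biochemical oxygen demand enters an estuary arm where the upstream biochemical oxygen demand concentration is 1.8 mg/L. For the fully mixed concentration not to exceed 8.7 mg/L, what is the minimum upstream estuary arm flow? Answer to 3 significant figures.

47300 L/s

Set C_mix = 8.7: (Q·1.800 + 12900·34.00) / (Q + 12900) = 8.7
→ Q = 12900·(34.00 − 8.7)/(8.7 − 1.800) = 47300 L/s.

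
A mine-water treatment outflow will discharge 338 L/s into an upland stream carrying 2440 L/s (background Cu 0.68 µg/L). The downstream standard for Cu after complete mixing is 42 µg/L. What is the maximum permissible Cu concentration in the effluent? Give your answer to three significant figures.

340 µg/L

At the limit, (Qr·Cr + Qe·Cₑ)/(Qr + Qe) = 42:
Cₑ = (2778·42 − 2440·0.6800) / 338.0 = 340.3 µg/L.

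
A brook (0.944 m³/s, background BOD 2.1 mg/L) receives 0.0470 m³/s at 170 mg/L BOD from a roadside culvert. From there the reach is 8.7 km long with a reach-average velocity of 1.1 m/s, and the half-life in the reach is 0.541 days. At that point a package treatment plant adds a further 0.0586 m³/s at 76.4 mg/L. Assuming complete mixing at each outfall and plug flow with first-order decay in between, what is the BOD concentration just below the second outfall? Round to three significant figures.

12.7 mg/L

Flow-weighted average: C = (0.9440·2.100 + 0.04700·170.0) / 0.9910 = 9.972/0.9910 = 10.06 mg/L; combined flow 0.9910 m³/s.
Travel time t = 8.7·1000 / 1.1 = 7909 s = 2.197 h.
Half-life 0.541 d → k = ln 2 / 0.541 = 1.281 d⁻¹.
Decay over the reach: 10.06·exp(−kt) = 10.06·0.8893 = 8.949 mg/L.
Second outfall: C = (0.9910·8.949 + 0.05860·76.40)/1.050 = 12.72 mg/L.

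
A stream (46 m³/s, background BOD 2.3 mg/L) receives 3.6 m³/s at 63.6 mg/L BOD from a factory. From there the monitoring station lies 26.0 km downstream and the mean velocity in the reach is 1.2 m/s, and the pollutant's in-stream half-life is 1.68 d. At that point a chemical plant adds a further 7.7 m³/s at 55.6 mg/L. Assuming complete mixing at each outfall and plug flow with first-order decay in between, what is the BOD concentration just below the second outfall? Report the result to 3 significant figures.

12.7 mg/L

After mixing, C = (46.00·2.300 + 3.600·63.60) / 49.60 = 334.8/49.60 = 6.749 mg/L; combined flow 49.60 m³/s.
Travel time t = 26.0·1000 / 1.2 = 21670 s = 6.019 h.
Half-life 1.68 d → k = ln 2 / 1.68 = 0.4126 d⁻¹.
First-order decay: C = 6.749·exp(−k·t) = 6.749·0.9017 = 6.086 mg/L.
Second outfall: C = (49.60·6.086 + 7.700·55.60)/57.30 = 12.74 mg/L.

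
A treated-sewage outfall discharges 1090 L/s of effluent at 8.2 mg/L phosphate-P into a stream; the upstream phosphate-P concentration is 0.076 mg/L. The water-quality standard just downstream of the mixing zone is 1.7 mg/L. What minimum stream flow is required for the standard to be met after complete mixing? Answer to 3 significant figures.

Set C_mix = 1.7: (Q·0.07600 + 1090·8.200) / (Q + 1090) = 1.7
→ Q = 1090·(8.200 − 1.7)/(1.7 − 0.07600) = 4363 L/s.

4360 L/s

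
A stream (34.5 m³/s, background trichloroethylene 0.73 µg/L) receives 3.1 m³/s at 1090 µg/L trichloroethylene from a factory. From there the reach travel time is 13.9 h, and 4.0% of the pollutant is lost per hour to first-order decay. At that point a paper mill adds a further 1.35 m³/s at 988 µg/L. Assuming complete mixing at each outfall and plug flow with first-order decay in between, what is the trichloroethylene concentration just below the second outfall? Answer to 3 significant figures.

83.8 µg/L

Mass balance: C = (34.50·0.7300 + 3.100·1090) / 37.60 = 3404/37.60 = 90.54 µg/L; combined flow 37.60 m³/s.
4.0%/h lost → k = −ln(1 − 0.04) = 0.04082 h⁻¹.
Applying C = C₀e^(−kt): 90.54 × 0.5670 = 51.33 µg/L.
Second outfall: C = (37.60·51.33 + 1.350·988.0)/38.95 = 83.80 µg/L.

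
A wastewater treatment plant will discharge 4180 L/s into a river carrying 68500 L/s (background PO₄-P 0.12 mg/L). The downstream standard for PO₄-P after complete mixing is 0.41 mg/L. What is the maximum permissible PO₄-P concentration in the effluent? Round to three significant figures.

5.16 mg/L

At the limit, (Qr·Cr + Qe·Cₑ)/(Qr + Qe) = 0.41:
Cₑ = (72680·0.41 − 68500·0.1200) / 4180 = 5.162 mg/L.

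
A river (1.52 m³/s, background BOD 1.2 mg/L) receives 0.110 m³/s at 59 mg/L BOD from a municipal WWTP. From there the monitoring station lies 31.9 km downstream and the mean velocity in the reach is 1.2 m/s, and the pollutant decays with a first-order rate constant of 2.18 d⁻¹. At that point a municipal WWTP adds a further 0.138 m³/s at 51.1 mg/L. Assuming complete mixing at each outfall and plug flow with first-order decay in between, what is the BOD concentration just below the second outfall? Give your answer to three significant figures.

6.39 mg/L

Mixed concentration C = ΣQC/ΣQ = (1.520·1.200 + 0.1100·59.00) / 1.630 = 8.314/1.630 = 5.101 mg/L; combined flow 1.630 m³/s.
Travel time t = 31.9·1000 / 1.2 = 26580 s = 7.384 h.
Decay over the reach: 5.101·exp(−kt) = 5.101·0.5113 = 2.608 mg/L.
Second outfall: C = (1.630·2.608 + 0.1380·51.10)/1.768 = 6.393 mg/L.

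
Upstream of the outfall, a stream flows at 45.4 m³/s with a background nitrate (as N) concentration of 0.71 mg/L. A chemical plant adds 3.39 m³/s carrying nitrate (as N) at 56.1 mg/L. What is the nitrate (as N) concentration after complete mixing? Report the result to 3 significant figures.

Mass balance: C = (45.40·0.7100 + 3.390·56.10) / 48.79 = 222.4/48.79 = 4.559 mg/L.

4.56 mg/L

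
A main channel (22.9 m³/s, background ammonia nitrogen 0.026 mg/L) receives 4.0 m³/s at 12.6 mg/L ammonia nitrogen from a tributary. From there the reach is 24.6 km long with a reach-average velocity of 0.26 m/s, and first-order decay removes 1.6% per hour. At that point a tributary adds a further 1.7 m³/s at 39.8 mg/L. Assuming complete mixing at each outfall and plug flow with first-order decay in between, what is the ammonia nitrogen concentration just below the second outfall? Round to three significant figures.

Mass balance: C = (22.90·0.02600 + 4.000·12.60) / 26.90 = 51.00/26.90 = 1.896 mg/L; combined flow 26.90 m³/s.
Travel time t = 24.6·1000 / 0.26 = 94620 s = 26.28 h.
1.6%/h lost → k = −ln(1 − 0.016) = 0.01613 h⁻¹.
After decay, C = 1.896 × e^(−kt) = 1.896 × 0.6545 = 1.241 mg/L.
Second outfall: C = (26.90·1.241 + 1.700·39.80)/28.60 = 3.533 mg/L.

3.53 mg/L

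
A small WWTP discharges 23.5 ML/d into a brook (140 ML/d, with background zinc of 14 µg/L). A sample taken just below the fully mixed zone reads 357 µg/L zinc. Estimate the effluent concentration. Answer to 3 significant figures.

2400 µg/L

Mass balance: 140.0·14.00 + 23.50·Cₑ = 163.5·357.0
→ Cₑ = (163.5·357.0 − 140.0·14.00) / 23.50 = 2400 µg/L.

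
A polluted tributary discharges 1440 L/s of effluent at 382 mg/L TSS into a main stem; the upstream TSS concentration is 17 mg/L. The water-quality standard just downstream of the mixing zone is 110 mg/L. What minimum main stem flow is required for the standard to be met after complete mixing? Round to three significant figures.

Set C_mix = 110: (Q·17.00 + 1440·382.0) / (Q + 1440) = 110
→ Q = 1440·(382.0 − 110)/(110 − 17.00) = 4212 L/s.

4210 L/s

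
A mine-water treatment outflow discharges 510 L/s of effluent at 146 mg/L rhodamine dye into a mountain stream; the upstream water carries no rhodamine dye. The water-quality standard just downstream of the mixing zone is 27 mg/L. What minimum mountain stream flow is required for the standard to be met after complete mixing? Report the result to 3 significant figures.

2250 L/s

Set C_mix = 27: (Q·0 + 510.0·146.0) / (Q + 510.0) = 27
→ Q = 510.0·(146.0 − 27)/(27 − 0) = 2248 L/s.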